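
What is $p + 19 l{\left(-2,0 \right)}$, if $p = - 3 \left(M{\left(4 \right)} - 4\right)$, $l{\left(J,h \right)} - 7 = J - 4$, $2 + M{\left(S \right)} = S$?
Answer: $25$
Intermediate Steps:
$M{\left(S \right)} = -2 + S$
$l{\left(J,h \right)} = 3 + J$ ($l{\left(J,h \right)} = 7 + \left(J - 4\right) = 7 + \left(-4 + J\right) = 3 + J$)
$p = 6$ ($p = - 3 \left(\left(-2 + 4\right) - 4\right) = - 3 \left(2 - 4\right) = \left(-3\right) \left(-2\right) = 6$)
$p + 19 l{\left(-2,0 \right)} = 6 + 19 \left(3 - 2\right) = 6 + 19 \cdot 1 = 6 + 19 = 25$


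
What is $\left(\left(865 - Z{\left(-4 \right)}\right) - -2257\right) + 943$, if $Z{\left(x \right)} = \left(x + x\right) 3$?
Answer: $4089$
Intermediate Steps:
$Z{\left(x \right)} = 6 x$ ($Z{\left(x \right)} = 2 x 3 = 6 x$)
$\left(\left(865 - Z{\left(-4 \right)}\right) - -2257\right) + 943 = \left(\left(865 - 6 \left(-4\right)\right) - -2257\right) + 943 = \left(\left(865 - -24\right) + 2257\right) + 943 = \left(\left(865 + 24\right) + 2257\right) + 943 = \left(889 + 2257\right) + 943 = 3146 + 943 = 4089$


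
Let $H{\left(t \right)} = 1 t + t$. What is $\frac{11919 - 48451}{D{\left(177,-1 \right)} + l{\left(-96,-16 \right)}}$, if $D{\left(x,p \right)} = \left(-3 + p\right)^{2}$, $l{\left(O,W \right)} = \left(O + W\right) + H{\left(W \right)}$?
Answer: $\frac{9133}{32} \approx 285.41$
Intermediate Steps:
$H{\left(t \right)} = 2 t$ ($H{\left(t \right)} = t + t = 2 t$)
$l{\left(O,W \right)} = O + 3 W$ ($l{\left(O,W \right)} = \left(O + W\right) + 2 W = O + 3 W$)
$\frac{11919 - 48451}{D{\left(177,-1 \right)} + l{\left(-96,-16 \right)}} = \frac{11919 - 48451}{\left(-3 - 1\right)^{2} + \left(-96 + 3 \left(-16\right)\right)} = - \frac{36532}{\left(-4\right)^{2} - 144} = - \frac{36532}{16 - 144} = - \frac{36532}{-128} = \left(-36532\right) \left(- \frac{1}{128}\right) = \frac{9133}{32}$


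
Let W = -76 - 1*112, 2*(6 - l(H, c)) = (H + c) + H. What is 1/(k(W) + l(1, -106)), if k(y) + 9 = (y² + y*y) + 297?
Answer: 1/71034 ≈ 1.4078e-5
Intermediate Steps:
l(H, c) = 6 - H - c/2 (l(H, c) = 6 - ((H + c) + H)/2 = 6 - (c + 2*H)/2 = 6 + (-H - c/2) = 6 - H - c/2)
W = -188 (W = -76 - 112 = -188)
k(y) = 288 + 2*y² (k(y) = -9 + ((y² + y*y) + 297) = -9 + ((y² + y²) + 297) = -9 + (2*y² + 297) = -9 + (297 + 2*y²) = 288 + 2*y²)
1/(k(W) + l(1, -106)) = 1/((288 + 2*(-188)²) + (6 - 1*1 - ½*(-106))) = 1/((288 + 2*35344) + (6 - 1 + 53)) = 1/((288 + 70688) + 58) = 1/(70976 + 58) = 1/71034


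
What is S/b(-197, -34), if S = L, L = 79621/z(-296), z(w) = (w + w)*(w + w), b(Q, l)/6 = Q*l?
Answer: 79621/14084447232 ≈ 5.6531e-6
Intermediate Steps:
b(Q, l) = 6*Q*l (b(Q, l) = 6*(Q*l) = 6*Q*l)
z(w) = 4*w**2 (z(w) = (2*w)*(2*w) = 4*w**2)
L = 79621/350464 (L = 79621/((4*(-296)**2)) = 79621/((4*87616)) = 79621/350464 ≈ 0.22719)
S = 79621/350464 ≈ 0.22719
S/b(-197, -34) = 79621/(350464*((6*(-197)*(-34)))) = (79621/350464)/40188 = (79621/350464)*(1/40188) = 79621/14084447232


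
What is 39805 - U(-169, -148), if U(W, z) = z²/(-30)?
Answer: 608027/15 ≈ 40535.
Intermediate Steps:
U(W, z) = -z²/30 (U(W, z) = z²*(-1/30) = -z²/30)
39805 - U(-169, -148) = 39805 - (-1)*(-148)²/30 = 39805 - (-1)*21904/30 = 39805 - 1*(-10952/15) = 39805 + 10952/15 = 608027/15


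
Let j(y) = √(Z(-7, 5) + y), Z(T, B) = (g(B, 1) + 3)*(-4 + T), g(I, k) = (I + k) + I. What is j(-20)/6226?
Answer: I*√174/6226 ≈ 0.0021187*I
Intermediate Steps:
g(I, k) = k + 2*I
Z(T, B) = (-4 + T)*(4 + 2*B) (Z(T, B) = ((1 + 2*B) + 3)*(-4 + T) = (4 + 2*B)*(-4 + T) = (-4 + T)*(4 + 2*B))
j(y) = √(-154 + y) (j(y) = √((-16 - 8*5 + 4*(-7) + 2*5*(-7)) + y) = √((-16 - 40 - 28 - 70) + y) = √(-154 + y))
j(-20)/6226 = √(-154 - 20)/6226 = √(-174)*(1/6226) = (I*√174)*(1/6226) = I*√174/6226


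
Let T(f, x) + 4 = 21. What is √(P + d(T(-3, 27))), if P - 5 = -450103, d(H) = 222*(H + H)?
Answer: 5*I*√17702 ≈ 665.24*I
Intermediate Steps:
T(f, x) = 17 (T(f, x) = -4 + 21 = 17)
d(H) = 444*H (d(H) = 222*(2*H) = 444*H)
P = -450098 (P = 5 - 450103 = -450098)
√(P + d(T(-3, 27))) = √(-450098 + 444*17) = √(-450098 + 7548) = √(-442550) = 5*I*√17702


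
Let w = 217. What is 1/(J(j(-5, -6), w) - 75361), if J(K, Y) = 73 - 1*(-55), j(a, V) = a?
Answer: -1/75233 ≈ -1.3292e-5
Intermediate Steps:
J(K, Y) = 128 (J(K, Y) = 73 + 55 = 128)
1/(J(j(-5, -6), w) - 75361) = 1/(128 - 75361) = 1/(-75233) = -1/75233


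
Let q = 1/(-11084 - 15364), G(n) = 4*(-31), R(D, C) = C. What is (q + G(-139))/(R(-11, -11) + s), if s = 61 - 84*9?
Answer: 3279553/18672288 ≈ 0.17564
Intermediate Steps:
G(n) = -124
q = -1/26448 (q = 1/(-26448) = -1/26448 ≈ -3.7810e-5)
s = -695 (s = 61 - 756 = -695)
(q + G(-139))/(R(-11, -11) + s) = (-1/26448 - 124)/(-11 - 695) = -3279553/26448/(-706) = -3279553/26448*(-1/706) = 3279553/18672288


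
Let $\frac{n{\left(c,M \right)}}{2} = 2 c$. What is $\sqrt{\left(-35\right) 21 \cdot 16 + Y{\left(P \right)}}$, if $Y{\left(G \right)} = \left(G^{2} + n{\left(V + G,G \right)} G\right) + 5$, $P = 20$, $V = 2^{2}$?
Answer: $i \sqrt{9435} \approx 97.134 i$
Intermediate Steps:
$V = 4$
$n{\left(c,M \right)} = 4 c$ ($n{\left(c,M \right)} = 2 \cdot 2 c = 4 c$)
$Y{\left(G \right)} = 5 + G^{2} + G \left(16 + 4 G\right)$ ($Y{\left(G \right)} = \left(G^{2} + 4 \left(4 + G\right) G\right) + 5 = \left(G^{2} + \left(16 + 4 G\right) G\right) + 5 = \left(G^{2} + G \left(16 + 4 G\right)\right) + 5 = 5 + G^{2} + G \left(16 + 4 G\right)$)
$\sqrt{\left(-35\right) 21 \cdot 16 + Y{\left(P \right)}} = \sqrt{\left(-35\right) 21 \cdot 16 + \left(5 + 5 \cdot 20^{2} + 16 \cdot 20\right)} = \sqrt{\left(-735\right) 16 + \left(5 + 5 \cdot 400 + 320\right)} = \sqrt{-11760 + \left(5 + 2000 + 320\right)} = \sqrt{-11760 + 2325} = \sqrt{-9435} = i \sqrt{9435}$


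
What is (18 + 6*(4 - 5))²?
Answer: 144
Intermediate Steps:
(18 + 6*(4 - 5))² = (18 + 6*(-1))² = (18 - 6)² = 12² = 144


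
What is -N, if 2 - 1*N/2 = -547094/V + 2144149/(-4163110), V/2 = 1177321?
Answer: -1923684507517/350094059165 ≈ -5.4948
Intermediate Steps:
V = 2354642 (V = 2*1177321 = 2354642)
N = 1923684507517/350094059165 (N = 4 - 2*(-547094/2354642 + 2144149/(-4163110)) = 4 - 2*(-547094*1/2354642 + 2144149*(-1/4163110)) = 4 - 2*(-273547/1177321 - 306307/594730) = 4 - 2*(-523308270857/700188118330) = 4 + 523308270857/350094059165 = 1923684507517/350094059165 ≈ 5.4948)
-N = -1*1923684507517/350094059165 = -1923684507517/350094059165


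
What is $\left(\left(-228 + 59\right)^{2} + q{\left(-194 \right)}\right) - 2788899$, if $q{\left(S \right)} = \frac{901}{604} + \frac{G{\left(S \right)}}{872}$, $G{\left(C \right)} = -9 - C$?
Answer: $- \frac{363459000783}{131672} \approx -2.7603 \cdot 10^{6}$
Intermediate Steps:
$q{\left(S \right)} = \frac{195059}{131672} - \frac{S}{872}$ ($q{\left(S \right)} = \frac{901}{604} + \frac{-9 - S}{872} = 901 \cdot \frac{1}{604} + \left(-9 - S\right) \frac{1}{872} = \frac{901}{604} - \left(\frac{9}{872} + \frac{S}{872}\right) = \frac{195059}{131672} - \frac{S}{872}$)
$\left(\left(-228 + 59\right)^{2} + q{\left(-194 \right)}\right) - 2788899 = \left(\left(-228 + 59\right)^{2} + \left(\frac{195059}{131672} - - \frac{97}{436}\right)\right) - 2788899 = \left(\left(-169\right)^{2} + \left(\frac{195059}{131672} + \frac{97}{436}\right)\right) - 2788899 = \left(28561 + \frac{224353}{131672}\right) - 2788899 = \frac{3760908345}{131672} - 2788899 = - \frac{363459000783}{131672}$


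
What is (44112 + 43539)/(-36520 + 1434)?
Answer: -87651/35086 ≈ -2.4982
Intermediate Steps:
(44112 + 43539)/(-36520 + 1434) = 87651/(-35086) = 87651*(-1/35086) = -87651/35086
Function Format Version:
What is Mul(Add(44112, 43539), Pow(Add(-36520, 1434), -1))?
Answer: Rational(-87651, 35086) ≈ -2.4982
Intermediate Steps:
Mul(Add(44112, 43539), Pow(Add(-36520, 1434), -1)) = Mul(87651, Pow(-35086, -1)) = Mul(87651, Rational(-1, 35086)) = Rational(-87651, 35086)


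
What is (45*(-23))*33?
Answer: -34155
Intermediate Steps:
(45*(-23))*33 = -1035*33 = -34155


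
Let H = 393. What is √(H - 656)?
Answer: I*√263 ≈ 16.217*I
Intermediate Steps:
√(H - 656) = √(393 - 656) = √(-263) = I*√263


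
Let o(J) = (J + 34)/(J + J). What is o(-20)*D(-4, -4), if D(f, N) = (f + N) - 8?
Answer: 28/5 ≈ 5.6000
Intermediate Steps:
D(f, N) = -8 + N + f (D(f, N) = (N + f) - 8 = -8 + N + f)
o(J) = (34 + J)/(2*J) (o(J) = (34 + J)/((2*J)) = (34 + J)*(1/(2*J)) = (34 + J)/(2*J))
o(-20)*D(-4, -4) = ((1/2)*(34 - 20)/(-20))*(-8 - 4 - 4) = ((1/2)*(-1/20)*14)*(-16) = -7/20*(-16) = 28/5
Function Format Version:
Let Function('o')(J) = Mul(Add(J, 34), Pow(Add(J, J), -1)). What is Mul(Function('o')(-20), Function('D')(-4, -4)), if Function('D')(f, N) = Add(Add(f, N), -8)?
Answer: Rational(28, 5) ≈ 5.6000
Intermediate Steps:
Function('D')(f, N) = Add(-8, N, f) (Function('D')(f, N) = Add(Add(N, f), -8) = Add(-8, N, f))
Function('o')(J) = Mul(Rational(1, 2), Pow(J, -1), Add(34, J)) (Function('o')(J) = Mul(Add(34, J), Pow(Mul(2, J), -1)) = Mul(Add(34, J), Mul(Rational(1, 2), Pow(J, -1))) = Mul(Rational(1, 2), Pow(J, -1), Add(34, J)))
Mul(Function('o')(-20), Function('D')(-4, -4)) = Mul(Mul(Rational(1, 2), Pow(-20, -1), Add(34, -20)), Add(-8, -4, -4)) = Mul(Mul(Rational(1, 2), Rational(-1, 20), 14), -16) = Mul(Rational(-7, 20), -16) = Rational(28, 5)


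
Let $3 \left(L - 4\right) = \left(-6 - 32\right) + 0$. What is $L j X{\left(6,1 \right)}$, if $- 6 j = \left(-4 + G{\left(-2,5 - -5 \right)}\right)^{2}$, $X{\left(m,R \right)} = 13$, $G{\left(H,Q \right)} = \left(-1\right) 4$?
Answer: $\frac{10816}{9} \approx 1201.8$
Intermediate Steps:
$G{\left(H,Q \right)} = -4$
$L = - \frac{26}{3}$ ($L = 4 + \frac{\left(-6 - 32\right) + 0}{3} = 4 + \frac{-38 + 0}{3} = 4 + \frac{1}{3} \left(-38\right) = 4 - \frac{38}{3} = - \frac{26}{3} \approx -8.6667$)
$j = - \frac{32}{3}$ ($j = - \frac{\left(-4 - 4\right)^{2}}{6} = - \frac{\left(-8\right)^{2}}{6} = \left(- \frac{1}{6}\right) 64 = - \frac{32}{3} \approx -10.667$)
$L j X{\left(6,1 \right)} = \left(- \frac{26}{3}\right) \left(- \frac{32}{3}\right) 13 = \frac{832}{9} \cdot 13 = \frac{10816}{9}$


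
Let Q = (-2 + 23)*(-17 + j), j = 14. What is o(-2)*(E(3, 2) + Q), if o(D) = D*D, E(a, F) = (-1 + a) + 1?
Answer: -240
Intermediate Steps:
E(a, F) = a
Q = -63 (Q = (-2 + 23)*(-17 + 14) = 21*(-3) = -63)
o(D) = D²
o(-2)*(E(3, 2) + Q) = (-2)²*(3 - 63) = 4*(-60) = -240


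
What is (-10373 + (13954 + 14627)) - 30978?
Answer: -12770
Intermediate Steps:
(-10373 + (13954 + 14627)) - 30978 = (-10373 + 28581) - 30978 = 18208 - 30978 = -12770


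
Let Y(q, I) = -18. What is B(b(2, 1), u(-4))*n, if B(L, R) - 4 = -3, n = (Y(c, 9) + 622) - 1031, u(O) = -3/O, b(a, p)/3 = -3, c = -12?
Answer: -427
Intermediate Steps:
b(a, p) = -9 (b(a, p) = 3*(-3) = -9)
n = -427 (n = (-18 + 622) - 1031 = 604 - 1031 = -427)
B(L, R) = 1 (B(L, R) = 4 - 3 = 1)
B(b(2, 1), u(-4))*n = 1*(-427) = -427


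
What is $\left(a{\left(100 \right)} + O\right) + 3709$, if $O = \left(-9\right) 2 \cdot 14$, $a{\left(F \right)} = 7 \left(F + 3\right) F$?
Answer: $75557$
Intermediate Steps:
$a{\left(F \right)} = F \left(21 + 7 F\right)$ ($a{\left(F \right)} = 7 \left(3 + F\right) F = \left(21 + 7 F\right) F = F \left(21 + 7 F\right)$)
$O = -252$ ($O = \left(-18\right) 14 = -252$)
$\left(a{\left(100 \right)} + O\right) + 3709 = \left(7 \cdot 100 \left(3 + 100\right) - 252\right) + 3709 = \left(7 \cdot 100 \cdot 103 - 252\right) + 3709 = \left(72100 - 252\right) + 3709 = 71848 + 3709 = 75557$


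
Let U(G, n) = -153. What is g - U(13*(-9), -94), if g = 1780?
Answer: 1933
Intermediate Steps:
g - U(13*(-9), -94) = 1780 - 1*(-153) = 1780 + 153 = 1933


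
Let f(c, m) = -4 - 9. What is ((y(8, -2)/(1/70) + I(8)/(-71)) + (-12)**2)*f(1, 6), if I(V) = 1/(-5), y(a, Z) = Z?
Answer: -18473/355 ≈ -52.037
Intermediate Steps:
f(c, m) = -13
I(V) = -1/5
((y(8, -2)/(1/70) + I(8)/(-71)) + (-12)**2)*f(1, 6) = ((-2/(1/70) - 1/5/(-71)) + (-12)**2)*(-13) = ((-2/1/70 - 1/5*(-1/71)) + 144)*(-13) = ((-2*70 + 1/355) + 144)*(-13) = ((-140 + 1/355) + 144)*(-13) = (-49699/355 + 144)*(-13) = (1421/355)*(-13) = -18473/355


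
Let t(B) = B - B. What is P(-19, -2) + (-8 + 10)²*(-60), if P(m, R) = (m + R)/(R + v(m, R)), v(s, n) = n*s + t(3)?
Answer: -2887/12 ≈ -240.58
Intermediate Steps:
t(B) = 0
v(s, n) = n*s (v(s, n) = n*s + 0 = n*s)
P(m, R) = (R + m)/(R + R*m) (P(m, R) = (m + R)/(R + R*m) = (R + m)/(R + R*m))
P(-19, -2) + (-8 + 10)²*(-60) = (-2 - 19)/((-2)*(1 - 19)) + (-8 + 10)²*(-60) = -½*(-21)/(-18) + 2²*(-60) = -½*(-1/18)*(-21) + 4*(-60) = -7/12 - 240 = -2887/12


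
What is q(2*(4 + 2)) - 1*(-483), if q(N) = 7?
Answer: 490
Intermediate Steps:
q(2*(4 + 2)) - 1*(-483) = 7 - 1*(-483) = 7 + 483 = 490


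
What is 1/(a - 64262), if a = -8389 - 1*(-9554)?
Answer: -1/63097 ≈ -1.5849e-5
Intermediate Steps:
a = 1165 (a = -8389 + 9554 = 1165)
1/(a - 64262) = 1/(1165 - 64262) = 1/(-63097) = -1/63097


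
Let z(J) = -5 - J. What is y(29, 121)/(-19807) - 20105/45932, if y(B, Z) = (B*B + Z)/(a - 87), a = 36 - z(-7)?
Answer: -21061459371/48218081572 ≈ -0.43680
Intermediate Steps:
a = 34 (a = 36 - (-5 - 1*(-7)) = 36 - (-5 + 7) = 36 - 1*2 = 36 - 2 = 34)
y(B, Z) = -Z/53 - B**2/53 (y(B, Z) = (B*B + Z)/(34 - 87) = (B**2 + Z)/(-53) = (Z + B**2)*(-1/53) = -Z/53 - B**2/53)
y(29, 121)/(-19807) - 20105/45932 = (-1/53*121 - 1/53*29**2)/(-19807) - 20105/45932 = (-121/53 - 1/53*841)*(-1/19807) - 20105*1/45932 = (-121/53 - 841/53)*(-1/19807) - 20105/45932 = -962/53*(-1/19807) - 20105/45932 = 962/1049771 - 20105/45932 = -21061459371/48218081572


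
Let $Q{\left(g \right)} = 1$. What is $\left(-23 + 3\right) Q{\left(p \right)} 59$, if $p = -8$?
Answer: $-1180$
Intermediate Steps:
$\left(-23 + 3\right) Q{\left(p \right)} 59 = \left(-23 + 3\right) 1 \cdot 59 = \left(-20\right) 1 \cdot 59 = \left(-20\right) 59 = -1180$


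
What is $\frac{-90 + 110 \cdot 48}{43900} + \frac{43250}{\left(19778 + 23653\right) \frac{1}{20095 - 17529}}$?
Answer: $\frac{487222545689}{190662090} \approx 2555.4$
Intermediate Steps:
$\frac{-90 + 110 \cdot 48}{43900} + \frac{43250}{\left(19778 + 23653\right) \frac{1}{20095 - 17529}} = \left(-90 + 5280\right) \frac{1}{43900} + \frac{43250}{43431 \cdot \frac{1}{2566}} = 5190 \cdot \frac{1}{43900} + \frac{43250}{43431 \cdot \frac{1}{2566}} = \frac{519}{4390} + \frac{43250}{\frac{43431}{2566}} = \frac{519}{4390} + 43250 \cdot \frac{2566}{43431} = \frac{519}{4390} + \frac{110979500}{43431} = \frac{487222545689}{190662090}$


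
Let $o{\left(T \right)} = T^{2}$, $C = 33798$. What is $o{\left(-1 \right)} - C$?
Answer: $-33797$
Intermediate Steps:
$o{\left(-1 \right)} - C = \left(-1\right)^{2} - 33798 = 1 - 33798 = -33797$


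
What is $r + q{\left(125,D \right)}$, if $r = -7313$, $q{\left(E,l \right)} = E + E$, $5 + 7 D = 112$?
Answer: $-7063$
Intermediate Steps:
$D = \frac{107}{7}$ ($D = - \frac{5}{7} + \frac{1}{7} \cdot 112 = - \frac{5}{7} + 16 = \frac{107}{7} \approx 15.286$)
$q{\left(E,l \right)} = 2 E$
$r + q{\left(125,D \right)} = -7313 + 2 \cdot 125 = -7313 + 250 = -7063$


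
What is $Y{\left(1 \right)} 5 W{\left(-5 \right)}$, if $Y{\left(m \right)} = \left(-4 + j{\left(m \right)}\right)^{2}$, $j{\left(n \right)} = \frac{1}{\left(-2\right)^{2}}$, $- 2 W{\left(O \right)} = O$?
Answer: $\frac{5625}{32} \approx 175.78$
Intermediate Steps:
$W{\left(O \right)} = - \frac{O}{2}$
$j{\left(n \right)} = \frac{1}{4}$
$Y{\left(m \right)} = \frac{225}{16}$ ($Y{\left(m \right)} = \left(-4 + \frac{1}{4}\right)^{2} = \left(- \frac{15}{4}\right)^{2} = \frac{225}{16}$)
$Y{\left(1 \right)} 5 W{\left(-5 \right)} = \frac{225}{16} \cdot 5 \left(\left(- \frac{1}{2}\right) \left(-5\right)\right) = \frac{1125}{16} \cdot \frac{5}{2} = \frac{5625}{32}$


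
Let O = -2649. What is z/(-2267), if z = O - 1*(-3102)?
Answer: -453/2267 ≈ -0.19982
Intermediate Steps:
z = 453 (z = -2649 - 1*(-3102) = -2649 + 3102 = 453)
z/(-2267) = 453/(-2267) = 453*(-1/2267) = -453/2267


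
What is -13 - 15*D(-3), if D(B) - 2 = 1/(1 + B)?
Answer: -71/2 ≈ -35.500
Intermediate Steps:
D(B) = 2 + 1/(1 + B)
-13 - 15*D(-3) = -13 - 15*(3 + 2*(-3))/(1 - 3) = -13 - 15*(3 - 6)/(-2) = -13 - (-15)*(-3)/2 = -13 - 15*3/2 = -13 - 45/2 = -71/2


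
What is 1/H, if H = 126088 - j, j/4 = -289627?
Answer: 1/1284596 ≈ 7.7845e-7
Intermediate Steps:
j = -1158508 (j = 4*(-289627) = -1158508)
H = 1284596 (H = 126088 - 1*(-1158508) = 126088 + 1158508 = 1284596)
1/H = 1/1284596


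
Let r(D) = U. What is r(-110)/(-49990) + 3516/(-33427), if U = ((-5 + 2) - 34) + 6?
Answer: -174728603/1671015730 ≈ -0.10456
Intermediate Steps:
U = -31 (U = (-3 - 34) + 6 = -37 + 6 = -31)
r(D) = -31
r(-110)/(-49990) + 3516/(-33427) = -31/(-49990) + 3516/(-33427) = -31*(-1/49990) + 3516*(-1/33427) = 31/49990 - 3516/33427 = -174728603/1671015730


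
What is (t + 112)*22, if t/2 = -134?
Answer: -3432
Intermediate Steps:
t = -268 (t = 2*(-134) = -268)
(t + 112)*22 = (-268 + 112)*22 = -156*22 = -3432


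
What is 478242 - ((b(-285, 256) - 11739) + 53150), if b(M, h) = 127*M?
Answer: 473026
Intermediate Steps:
478242 - ((b(-285, 256) - 11739) + 53150) = 478242 - ((127*(-285) - 11739) + 53150) = 478242 - ((-36195 - 11739) + 53150) = 478242 - (-47934 + 53150) = 478242 - 1*5216 = 478242 - 5216 = 473026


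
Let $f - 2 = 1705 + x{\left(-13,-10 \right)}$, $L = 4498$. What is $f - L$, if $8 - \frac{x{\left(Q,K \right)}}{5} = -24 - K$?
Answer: $-2681$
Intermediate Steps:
$x{\left(Q,K \right)} = 160 + 5 K$ ($x{\left(Q,K \right)} = 40 - 5 \left(-24 - K\right) = 40 + \left(120 + 5 K\right) = 160 + 5 K$)
$f = 1817$ ($f = 2 + \left(1705 + \left(160 + 5 \left(-10\right)\right)\right) = 2 + \left(1705 + \left(160 - 50\right)\right) = 2 + \left(1705 + 110\right) = 2 + 1815 = 1817$)
$f - L = 1817 - 4498 = -2681$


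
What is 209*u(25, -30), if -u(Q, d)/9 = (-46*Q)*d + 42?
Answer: -64973502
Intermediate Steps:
u(Q, d) = -378 + 414*Q*d (u(Q, d) = -9*((-46*Q)*d + 42) = -9*(-46*Q*d + 42) = -9*(42 - 46*Q*d) = -378 + 414*Q*d)
209*u(25, -30) = 209*(-378 + 414*25*(-30)) = 209*(-378 - 310500) = 209*(-310878) = -64973502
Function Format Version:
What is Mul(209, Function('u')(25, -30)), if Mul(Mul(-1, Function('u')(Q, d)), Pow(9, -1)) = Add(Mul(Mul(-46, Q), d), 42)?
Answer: -64973502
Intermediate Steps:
Function('u')(Q, d) = Add(-378, Mul(414, Q, d)) (Function('u')(Q, d) = Mul(-9, Add(Mul(Mul(-46, Q), d), 42)) = Mul(-9, Add(Mul(-46, Q, d), 42)) = Mul(-9, Add(42, Mul(-46, Q, d))) = Add(-378, Mul(414, Q, d)))
Mul(209, Function('u')(25, -30)) = Mul(209, Add(-378, Mul(414, 25, -30))) = Mul(209, Add(-378, -310500)) = Mul(209, -310878) = -64973502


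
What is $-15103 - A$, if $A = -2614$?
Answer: $-12489$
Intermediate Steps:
$-15103 - A = -15103 - -2614 = -15103 + 2614 = -12489$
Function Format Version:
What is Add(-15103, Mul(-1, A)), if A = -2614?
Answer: -12489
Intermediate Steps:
Add(-15103, Mul(-1, A)) = Add(-15103, Mul(-1, -2614)) = Add(-15103, 2614) = -12489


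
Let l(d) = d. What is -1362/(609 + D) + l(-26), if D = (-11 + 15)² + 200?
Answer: -7604/275 ≈ -27.651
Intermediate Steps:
D = 216 (D = 4² + 200 = 16 + 200 = 216)
-1362/(609 + D) + l(-26) = -1362/(609 + 216) - 26 = -1362/825 - 26 = (1/825)*(-1362) - 26 = -454/275 - 26 = -7604/275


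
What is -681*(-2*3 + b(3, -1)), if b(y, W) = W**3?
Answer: 4767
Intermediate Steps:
-681*(-2*3 + b(3, -1)) = -681*(-2*3 + (-1)**3) = -681*(-6 - 1) = -681*(-7) = 4767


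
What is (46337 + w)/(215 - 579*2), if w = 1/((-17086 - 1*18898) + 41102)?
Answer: -237152767/4826274 ≈ -49.138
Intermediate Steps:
w = 1/5118 (w = 1/((-17086 - 18898) + 41102) = 1/(-35984 + 41102) = 1/5118 ≈ 0.00019539)
(46337 + w)/(215 - 579*2) = (46337 + 1/5118)/(215 - 579*2) = 237152767/(5118*(215 - 1158)) = (237152767/5118)/(-943) = (237152767/5118)*(-1/943) = -237152767/4826274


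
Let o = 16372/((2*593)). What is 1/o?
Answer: 593/8186 ≈ 0.072441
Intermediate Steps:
o = 8186/593 (o = 16372/1186 = 16372*(1/1186) = 8186/593 ≈ 13.804)
1/o = 1/(8186/593) = 593/8186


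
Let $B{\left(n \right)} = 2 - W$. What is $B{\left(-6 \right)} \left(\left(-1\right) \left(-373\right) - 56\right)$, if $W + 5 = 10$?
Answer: $-951$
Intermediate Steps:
$W = 5$ ($W = -5 + 10 = 5$)
$B{\left(n \right)} = -3$ ($B{\left(n \right)} = 2 - 5 = -3$)
$B{\left(-6 \right)} \left(\left(-1\right) \left(-373\right) - 56\right) = - 3 \left(\left(-1\right) \left(-373\right) - 56\right) = - 3 \left(373 - 56\right) = \left(-3\right) 317 = -951$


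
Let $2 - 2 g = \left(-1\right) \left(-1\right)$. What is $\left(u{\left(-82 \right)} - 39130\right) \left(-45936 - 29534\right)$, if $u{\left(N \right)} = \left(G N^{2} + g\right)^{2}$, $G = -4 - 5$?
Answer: $- \frac{552755352951135}{2} \approx -2.7638 \cdot 10^{14}$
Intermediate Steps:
$G = -9$
$g = \frac{1}{2}$ ($g = 1 - \frac{\left(-1\right) \left(-1\right)}{2} = 1 - \frac{1}{2} = \frac{1}{2} \approx 0.5$)
$u{\left(N \right)} = \left(\frac{1}{2} - 9 N^{2}\right)^{2}$ ($u{\left(N \right)} = \left(- 9 N^{2} + \frac{1}{2}\right)^{2} = \left(\frac{1}{2} - 9 N^{2}\right)^{2}$)
$\left(u{\left(-82 \right)} - 39130\right) \left(-45936 - 29534\right) = \left(\frac{\left(-1 + 18 \left(-82\right)^{2}\right)^{2}}{4} - 39130\right) \left(-45936 - 29534\right) = \left(\frac{\left(-1 + 18 \cdot 6724\right)^{2}}{4} - 39130\right) \left(-75470\right) = \left(\frac{\left(-1 + 121032\right)^{2}}{4} - 39130\right) \left(-75470\right) = \left(\frac{121031^{2}}{4} - 39130\right) \left(-75470\right) = \left(\frac{1}{4} \cdot 14648502961 - 39130\right) \left(-75470\right) = \left(\frac{14648502961}{4} - 39130\right) \left(-75470\right) = \frac{14648346441}{4} \left(-75470\right) = - \frac{552755352951135}{2}$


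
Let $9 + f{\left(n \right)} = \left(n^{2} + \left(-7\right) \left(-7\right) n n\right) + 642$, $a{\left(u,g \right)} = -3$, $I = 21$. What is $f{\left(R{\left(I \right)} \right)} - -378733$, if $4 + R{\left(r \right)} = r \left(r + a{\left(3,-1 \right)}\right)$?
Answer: $7373166$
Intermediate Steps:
$R{\left(r \right)} = -4 + r \left(-3 + r\right)$ ($R{\left(r \right)} = -4 + r \left(r - 3\right) = -4 + r \left(-3 + r\right)$)
$f{\left(n \right)} = 633 + 50 n^{2}$ ($f{\left(n \right)} = -9 + \left(\left(n^{2} + \left(-7\right) \left(-7\right) n n\right) + 642\right) = -9 + \left(\left(n^{2} + 49 n n\right) + 642\right) = -9 + \left(\left(n^{2} + 49 n^{2}\right) + 642\right) = -9 + \left(50 n^{2} + 642\right) = -9 + \left(642 + 50 n^{2}\right) = 633 + 50 n^{2}$)
$f{\left(R{\left(I \right)} \right)} - -378733 = \left(633 + 50 \left(-4 + 21^{2} - 63\right)^{2}\right) - -378733 = \left(633 + 50 \left(-4 + 441 - 63\right)^{2}\right) + 378733 = \left(633 + 50 \cdot 374^{2}\right) + 378733 = \left(633 + 50 \cdot 139876\right) + 378733 = \left(633 + 6993800\right) + 378733 = 6994433 + 378733 = 7373166$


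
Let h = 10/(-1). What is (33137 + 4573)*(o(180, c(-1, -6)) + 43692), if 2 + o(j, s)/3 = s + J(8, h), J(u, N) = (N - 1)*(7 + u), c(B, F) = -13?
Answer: 1627261920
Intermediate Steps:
h = -10 (h = 10*(-1) = -10)
J(u, N) = (-1 + N)*(7 + u)
o(j, s) = -501 + 3*s (o(j, s) = -6 + 3*(s + (-7 - 1*8 + 7*(-10) - 10*8)) = -6 + 3*(s + (-7 - 8 - 70 - 80)) = -6 + 3*(s - 165) = -6 + 3*(-165 + s) = -6 + (-495 + 3*s) = -501 + 3*s)
(33137 + 4573)*(o(180, c(-1, -6)) + 43692) = (33137 + 4573)*((-501 + 3*(-13)) + 43692) = 37710*((-501 - 39) + 43692) = 37710*(-540 + 43692) = 37710*43152 = 1627261920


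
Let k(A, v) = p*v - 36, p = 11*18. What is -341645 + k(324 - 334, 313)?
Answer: -279707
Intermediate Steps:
p = 198
k(A, v) = -36 + 198*v (k(A, v) = 198*v - 36 = -36 + 198*v)
-341645 + k(324 - 334, 313) = -341645 + (-36 + 198*313) = -341645 + (-36 + 61974) = -341645 + 61938 = -279707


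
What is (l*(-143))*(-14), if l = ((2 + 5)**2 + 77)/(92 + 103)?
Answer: 6468/5 ≈ 1293.6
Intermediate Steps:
l = 42/65 (l = (7**2 + 77)/195 = (49 + 77)*(1/195) = 126*(1/195) = 42/65 ≈ 0.64615)
(l*(-143))*(-14) = ((42/65)*(-143))*(-14) = -462/5*(-14) = 6468/5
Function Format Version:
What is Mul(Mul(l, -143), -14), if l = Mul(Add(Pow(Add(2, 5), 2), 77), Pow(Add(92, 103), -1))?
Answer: Rational(6468, 5) ≈ 1293.6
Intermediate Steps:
l = Rational(42, 65) (l = Mul(Add(Pow(7, 2), 77), Pow(195, -1)) = Mul(Add(49, 77), Rational(1, 195)) = Mul(126, Rational(1, 195)) = Rational(42, 65) ≈ 0.64615)
Mul(Mul(l, -143), -14) = Mul(Mul(Rational(42, 65), -143), -14) = Mul(Rational(-462, 5), -14) = Rational(6468, 5)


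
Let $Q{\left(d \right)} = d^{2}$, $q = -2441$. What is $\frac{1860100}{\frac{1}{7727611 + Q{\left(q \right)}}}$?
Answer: $25457499729200$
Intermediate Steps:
$\frac{1860100}{\frac{1}{7727611 + Q{\left(q \right)}}} = \frac{1860100}{\frac{1}{7727611 + \left(-2441\right)^{2}}} = \frac{1860100}{\frac{1}{7727611 + 5958481}} = \frac{1860100}{\frac{1}{13686092}} = 1860100 \frac{1}{\frac{1}{13686092}} = 1860100 \cdot 13686092 = 25457499729200$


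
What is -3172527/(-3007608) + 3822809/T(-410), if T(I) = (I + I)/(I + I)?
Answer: 3832504701133/1002536 ≈ 3.8228e+6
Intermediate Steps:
T(I) = 1 (T(I) = (2*I)/((2*I)) = (2*I)*(1/(2*I)) = 1)
-3172527/(-3007608) + 3822809/T(-410) = -3172527/(-3007608) + 3822809/1 = -3172527*(-1/3007608) + 3822809*1 = 1057509/1002536 + 3822809 = 3832504701133/1002536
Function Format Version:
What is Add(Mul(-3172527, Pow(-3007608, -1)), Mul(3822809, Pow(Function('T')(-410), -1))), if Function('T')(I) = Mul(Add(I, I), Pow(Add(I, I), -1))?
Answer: Rational(3832504701133, 1002536) ≈ 3.8228e+6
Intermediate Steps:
Function('T')(I) = 1 (Function('T')(I) = Mul(Mul(2, I), Pow(Mul(2, I), -1)) = Mul(Mul(2, I), Mul(Rational(1, 2), Pow(I, -1))) = 1)
Add(Mul(-3172527, Pow(-3007608, -1)), Mul(3822809, Pow(Function('T')(-410), -1))) = Add(Mul(-3172527, Pow(-3007608, -1)), Mul(3822809, Pow(1, -1))) = Add(Mul(-3172527, Rational(-1, 3007608)), Mul(3822809, 1)) = Add(Rational(1057509, 1002536), 3822809) = Rational(3832504701133, 1002536)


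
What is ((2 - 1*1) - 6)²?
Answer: 25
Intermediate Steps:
((2 - 1*1) - 6)² = ((2 - 1) - 6)² = (1 - 6)² = (-5)² = 25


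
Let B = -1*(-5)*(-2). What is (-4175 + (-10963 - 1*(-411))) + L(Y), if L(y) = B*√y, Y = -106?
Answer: -14727 - 10*I*√106 ≈ -14727.0 - 102.96*I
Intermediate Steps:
B = -10 (B = 5*(-2) = -10)
L(y) = -10*√y
(-4175 + (-10963 - 1*(-411))) + L(Y) = (-4175 + (-10963 - 1*(-411))) - 10*I*√106 = (-4175 + (-10963 + 411)) - 10*I*√106 = (-4175 - 10552) - 10*I*√106 = -14727 - 10*I*√106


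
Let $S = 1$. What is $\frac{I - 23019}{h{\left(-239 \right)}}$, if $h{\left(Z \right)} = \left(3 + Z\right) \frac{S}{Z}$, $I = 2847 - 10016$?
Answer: $- \frac{1803733}{59} \approx -30572.0$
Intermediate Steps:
$I = -7169$
$h{\left(Z \right)} = \frac{3 + Z}{Z}$ ($h{\left(Z \right)} = \left(3 + Z\right) 1 \frac{1}{Z} = \frac{3 + Z}{Z}$)
$\frac{I - 23019}{h{\left(-239 \right)}} = \frac{-7169 - 23019}{\frac{1}{-239} \left(3 - 239\right)} = \frac{-7169 - 23019}{\left(- \frac{1}{239}\right) \left(-236\right)} = - \frac{30188}{\frac{236}{239}} = \left(-30188\right) \frac{239}{236} = - \frac{1803733}{59}$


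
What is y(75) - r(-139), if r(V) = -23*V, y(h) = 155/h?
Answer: -47924/15 ≈ -3194.9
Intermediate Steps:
y(75) - r(-139) = 155/75 - (-23)*(-139) = 155*(1/75) - 1*3197 = 31/15 - 3197 = -47924/15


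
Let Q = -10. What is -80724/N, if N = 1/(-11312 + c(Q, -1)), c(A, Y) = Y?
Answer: 913230612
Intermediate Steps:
N = -1/11313 (N = 1/(-11312 - 1) = 1/(-11313) = -1/11313 ≈ -8.8394e-5)
-80724/N = -80724/(-1/11313) = -80724*(-11313) = 913230612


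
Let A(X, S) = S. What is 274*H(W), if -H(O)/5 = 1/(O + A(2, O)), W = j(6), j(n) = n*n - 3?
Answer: -685/33 ≈ -20.758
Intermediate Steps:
j(n) = -3 + n² (j(n) = n² - 3 = -3 + n²)
W = 33 (W = -3 + 6² = -3 + 36 = 33)
H(O) = -5/(2*O) (H(O) = -5/(O + O) = -5*1/(2*O) = -5/(2*O))
274*H(W) = 274*(-5/2/33) = 274*(-5/2*1/33) = 274*(-5/66) = -685/33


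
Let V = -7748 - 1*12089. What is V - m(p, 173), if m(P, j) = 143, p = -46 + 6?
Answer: -19980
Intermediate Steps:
p = -40
V = -19837 (V = -7748 - 12089 = -19837)
V - m(p, 173) = -19837 - 1*143 = -19837 - 143 = -19980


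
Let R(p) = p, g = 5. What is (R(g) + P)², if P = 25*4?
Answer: 11025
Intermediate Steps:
P = 100
(R(g) + P)² = (5 + 100)² = 105² = 11025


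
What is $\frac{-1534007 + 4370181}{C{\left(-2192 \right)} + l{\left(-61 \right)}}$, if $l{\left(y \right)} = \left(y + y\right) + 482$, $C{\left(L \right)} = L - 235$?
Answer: $- \frac{2836174}{2067} \approx -1372.1$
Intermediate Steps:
$C{\left(L \right)} = -235 + L$ ($C{\left(L \right)} = L - 235 = -235 + L$)
$l{\left(y \right)} = 482 + 2 y$ ($l{\left(y \right)} = 2 y + 482 = 482 + 2 y$)
$\frac{-1534007 + 4370181}{C{\left(-2192 \right)} + l{\left(-61 \right)}} = \frac{-1534007 + 4370181}{\left(-235 - 2192\right) + \left(482 + 2 \left(-61\right)\right)} = \frac{2836174}{-2427 + \left(482 - 122\right)} = \frac{2836174}{-2427 + 360} = \frac{2836174}{-2067} = 2836174 \left(- \frac{1}{2067}\right) = - \frac{2836174}{2067}$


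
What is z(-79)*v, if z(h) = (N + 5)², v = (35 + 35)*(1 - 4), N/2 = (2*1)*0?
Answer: -5250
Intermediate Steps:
N = 0 (N = 2*((2*1)*0) = 2*(2*0) = 2*0 = 0)
v = -210 (v = 70*(-3) = -210)
z(h) = 25 (z(h) = (0 + 5)² = 5² = 25)
z(-79)*v = 25*(-210) = -5250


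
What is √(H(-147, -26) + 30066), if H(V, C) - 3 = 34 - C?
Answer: 11*√249 ≈ 173.58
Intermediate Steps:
H(V, C) = 37 - C (H(V, C) = 3 + (34 - C) = 37 - C)
√(H(-147, -26) + 30066) = √((37 - 1*(-26)) + 30066) = √((37 + 26) + 30066) = √(63 + 30066) = √30129 = 11*√249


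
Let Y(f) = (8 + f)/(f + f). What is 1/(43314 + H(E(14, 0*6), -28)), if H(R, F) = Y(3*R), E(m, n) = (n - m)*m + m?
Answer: 546/23649713 ≈ 2.3087e-5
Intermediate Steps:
Y(f) = (8 + f)/(2*f) (Y(f) = (8 + f)/((2*f)) = (8 + f)*(1/(2*f)) = (8 + f)/(2*f))
E(m, n) = m + m*(n - m) (E(m, n) = m*(n - m) + m = m + m*(n - m))
H(R, F) = (8 + 3*R)/(6*R) (H(R, F) = (8 + 3*R)/(2*((3*R))) = (1/(3*R))*(8 + 3*R)/2 = (8 + 3*R)/(6*R))
1/(43314 + H(E(14, 0*6), -28)) = 1/(43314 + (8 + 3*(14*(1 + 0*6 - 1*14)))/(6*((14*(1 + 0*6 - 1*14))))) = 1/(43314 + (8 + 3*(14*(1 + 0 - 14)))/(6*((14*(1 + 0 - 14))))) = 1/(43314 + (8 + 3*(14*(-13)))/(6*((14*(-13))))) = 1/(43314 + (⅙)*(8 + 3*(-182))/(-182)) = 1/(43314 + (⅙)*(-1/182)*(8 - 546)) = 1/(43314 + (⅙)*(-1/182)*(-538)) = 1/(43314 + 269/546) = 1/(23649713/546) = 546/23649713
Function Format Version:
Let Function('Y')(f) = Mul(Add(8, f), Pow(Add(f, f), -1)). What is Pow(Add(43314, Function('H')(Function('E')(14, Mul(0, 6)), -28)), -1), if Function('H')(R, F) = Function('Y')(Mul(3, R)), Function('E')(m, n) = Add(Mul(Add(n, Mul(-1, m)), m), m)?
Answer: Rational(546, 23649713) ≈ 2.3087e-5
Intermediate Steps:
Function('Y')(f) = Mul(Rational(1, 2), Pow(f, -1), Add(8, f)) (Function('Y')(f) = Mul(Add(8, f), Pow(Mul(2, f), -1)) = Mul(Add(8, f), Mul(Rational(1, 2), Pow(f, -1))) = Mul(Rational(1, 2), Pow(f, -1), Add(8, f)))
Function('E')(m, n) = Add(m, Mul(m, Add(n, Mul(-1, m)))) (Function('E')(m, n) = Add(Mul(m, Add(n, Mul(-1, m))), m) = Add(m, Mul(m, Add(n, Mul(-1, m)))))
Function('H')(R, F) = Mul(Rational(1, 6), Pow(R, -1), Add(8, Mul(3, R))) (Function('H')(R, F) = Mul(Rational(1, 2), Pow(Mul(3, R), -1), Add(8, Mul(3, R))) = Mul(Rational(1, 2), Mul(Rational(1, 3), Pow(R, -1)), Add(8, Mul(3, R))) = Mul(Rational(1, 6), Pow(R, -1), Add(8, Mul(3, R))))
Pow(Add(43314, Function('H')(Function('E')(14, Mul(0, 6)), -28)), -1) = Pow(Add(43314, Mul(Rational(1, 6), Pow(Mul(14, Add(1, Mul(0, 6), Mul(-1, 14))), -1), Add(8, Mul(3, Mul(14, Add(1, Mul(0, 6), Mul(-1, 14))))))), -1) = Pow(Add(43314, Mul(Rational(1, 6), Pow(Mul(14, Add(1, 0, -14)), -1), Add(8, Mul(3, Mul(14, Add(1, 0, -14)))))), -1) = Pow(Add(43314, Mul(Rational(1, 6), Pow(Mul(14, -13), -1), Add(8, Mul(3, Mul(14, -13))))), -1) = Pow(Add(43314, Mul(Rational(1, 6), Pow(-182, -1), Add(8, Mul(3, -182)))), -1) = Pow(Add(43314, Mul(Rational(1, 6), Rational(-1, 182), Add(8, -546))), -1) = Pow(Add(43314, Mul(Rational(1, 6), Rational(-1, 182), -538)), -1) = Pow(Add(43314, Rational(269, 546)), -1) = Pow(Rational(23649713, 546), -1) = Rational(546, 23649713)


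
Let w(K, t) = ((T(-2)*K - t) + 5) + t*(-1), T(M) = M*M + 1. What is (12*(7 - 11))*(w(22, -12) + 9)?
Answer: -7104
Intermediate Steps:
T(M) = 1 + M**2 (T(M) = M**2 + 1 = 1 + M**2)
w(K, t) = 5 - 2*t + 5*K (w(K, t) = (((1 + (-2)**2)*K - t) + 5) + t*(-1) = (((1 + 4)*K - t) + 5) - t = ((5*K - t) + 5) - t = ((-t + 5*K) + 5) - t = (5 - t + 5*K) - t = 5 - 2*t + 5*K)
(12*(7 - 11))*(w(22, -12) + 9) = (12*(7 - 11))*((5 - 2*(-12) + 5*22) + 9) = (12*(-4))*((5 + 24 + 110) + 9) = -48*(139 + 9) = -48*148 = -7104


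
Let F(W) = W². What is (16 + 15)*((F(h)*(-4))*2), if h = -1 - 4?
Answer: -6200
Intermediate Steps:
h = -5
(16 + 15)*((F(h)*(-4))*2) = (16 + 15)*(((-5)²*(-4))*2) = 31*((25*(-4))*2) = 31*(-100*2) = 31*(-200) = -6200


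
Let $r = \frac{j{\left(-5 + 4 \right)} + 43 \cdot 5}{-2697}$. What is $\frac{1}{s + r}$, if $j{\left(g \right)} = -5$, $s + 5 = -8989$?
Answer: $- \frac{899}{8085676} \approx -0.00011118$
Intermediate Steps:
$s = -8994$ ($s = -5 - 8989 = -8994$)
$r = - \frac{70}{899}$ ($r = \frac{-5 + 43 \cdot 5}{-2697} = \left(-5 + 215\right) \left(- \frac{1}{2697}\right) = 210 \left(- \frac{1}{2697}\right) = - \frac{70}{899} \approx -0.077864$)
$\frac{1}{s + r} = \frac{1}{-8994 - \frac{70}{899}} = \frac{1}{- \frac{8085676}{899}} = - \frac{899}{8085676}$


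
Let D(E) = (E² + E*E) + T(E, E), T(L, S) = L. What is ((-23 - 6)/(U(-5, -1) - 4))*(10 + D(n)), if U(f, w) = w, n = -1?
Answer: 319/5 ≈ 63.800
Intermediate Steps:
D(E) = E + 2*E² (D(E) = (E² + E*E) + E = (E² + E²) + E = 2*E² + E = E + 2*E²)
((-23 - 6)/(U(-5, -1) - 4))*(10 + D(n)) = ((-23 - 6)/(-1 - 4))*(10 - (1 + 2*(-1))) = (-29/(-5))*(10 - (1 - 2)) = (-29*(-⅕))*(10 - 1*(-1)) = 29*(10 + 1)/5 = (29/5)*11 = 319/5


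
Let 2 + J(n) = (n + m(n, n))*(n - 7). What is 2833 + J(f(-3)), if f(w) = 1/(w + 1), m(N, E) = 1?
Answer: 11309/4 ≈ 2827.3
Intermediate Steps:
f(w) = 1/(1 + w)
J(n) = -2 + (1 + n)*(-7 + n) (J(n) = -2 + (n + 1)*(n - 7) = -2 + (1 + n)*(-7 + n))
2833 + J(f(-3)) = 2833 + (-9 + (1/(1 - 3))² - 6/(1 - 3)) = 2833 + (-9 + (1/(-2))² - 6/(-2)) = 2833 + (-9 + (-½)² - 6*(-½)) = 2833 + (-9 + ¼ + 3) = 2833 - 23/4 = 11309/4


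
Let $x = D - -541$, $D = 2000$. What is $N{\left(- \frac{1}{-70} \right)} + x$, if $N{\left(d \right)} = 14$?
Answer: $2555$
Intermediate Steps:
$x = 2541$ ($x = 2000 - -541 = 2000 + 541 = 2541$)
$N{\left(- \frac{1}{-70} \right)} + x = 14 + 2541 = 2555$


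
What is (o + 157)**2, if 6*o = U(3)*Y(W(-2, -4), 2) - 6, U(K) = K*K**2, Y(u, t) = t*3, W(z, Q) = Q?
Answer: 33489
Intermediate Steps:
Y(u, t) = 3*t
U(K) = K**3
o = 26 (o = (3**3*(3*2) - 6)/6 = (27*6 - 6)/6 = (162 - 6)/6 = (1/6)*156 = 26)
(o + 157)**2 = (26 + 157)**2 = 183**2 = 33489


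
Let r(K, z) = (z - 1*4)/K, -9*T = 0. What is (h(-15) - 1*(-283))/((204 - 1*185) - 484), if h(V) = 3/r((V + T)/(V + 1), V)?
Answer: -75233/123690 ≈ -0.60824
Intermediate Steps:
T = 0 (T = -1/9*0 = 0)
r(K, z) = (-4 + z)/K (r(K, z) = (z - 4)/K = (-4 + z)/K)
h(V) = 3*V/((1 + V)*(-4 + V)) (h(V) = 3/(((-4 + V)/(((V + 0)/(V + 1))))) = 3/(((-4 + V)/((V/(1 + V))))) = 3/((((1 + V)/V)*(-4 + V))) = 3/(((1 + V)*(-4 + V)/V)) = 3*(V/((1 + V)*(-4 + V))) = 3*V/((1 + V)*(-4 + V)))
(h(-15) - 1*(-283))/((204 - 1*185) - 484) = (3*(-15)/((1 - 15)*(-4 - 15)) - 1*(-283))/((204 - 1*185) - 484) = (3*(-15)/(-14*(-19)) + 283)/((204 - 185) - 484) = (3*(-15)*(-1/14)*(-1/19) + 283)/(19 - 484) = (-45/266 + 283)/(-465) = (75233/266)*(-1/465) = -75233/123690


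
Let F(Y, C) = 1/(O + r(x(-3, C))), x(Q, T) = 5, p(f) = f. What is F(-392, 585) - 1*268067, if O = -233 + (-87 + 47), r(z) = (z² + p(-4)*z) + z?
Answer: -70501622/263 ≈ -2.6807e+5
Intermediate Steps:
r(z) = z² - 3*z (r(z) = (z² - 4*z) + z = z² - 3*z)
O = -273 (O = -233 - 40 = -273)
F(Y, C) = -1/263 (F(Y, C) = 1/(-273 + 5*(-3 + 5)) = 1/(-273 + 5*2) = 1/(-273 + 10) = 1/(-263) = -1/263)
F(-392, 585) - 1*268067 = -1/263 - 1*268067 = -1/263 - 268067 = -70501622/263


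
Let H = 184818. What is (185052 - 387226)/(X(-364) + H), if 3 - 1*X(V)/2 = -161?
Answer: -101087/92573 ≈ -1.0920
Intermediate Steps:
X(V) = 328 (X(V) = 6 - 2*(-161) = 6 + 322 = 328)
(185052 - 387226)/(X(-364) + H) = (185052 - 387226)/(328 + 184818) = -202174/185146 = -202174*1/185146 = -101087/92573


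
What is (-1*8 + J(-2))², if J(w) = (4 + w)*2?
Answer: 16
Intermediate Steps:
J(w) = 8 + 2*w
(-1*8 + J(-2))² = (-1*8 + (8 + 2*(-2)))² = (-8 + (8 - 4))² = (-8 + 4)² = (-4)² = 16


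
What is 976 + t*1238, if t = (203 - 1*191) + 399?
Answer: 509794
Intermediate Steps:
t = 411 (t = (203 - 191) + 399 = 12 + 399 = 411)
976 + t*1238 = 976 + 411*1238 = 976 + 508818 = 509794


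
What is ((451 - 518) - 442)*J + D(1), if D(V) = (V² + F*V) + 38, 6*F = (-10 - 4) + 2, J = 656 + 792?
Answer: -736995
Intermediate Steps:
J = 1448
F = -2 (F = ((-10 - 4) + 2)/6 = (-14 + 2)/6 = (⅙)*(-12) = -2)
D(V) = 38 + V² - 2*V (D(V) = (V² - 2*V) + 38 = 38 + V² - 2*V)
((451 - 518) - 442)*J + D(1) = ((451 - 518) - 442)*1448 + (38 + 1² - 2*1) = (-67 - 442)*1448 + (38 + 1 - 2) = -509*1448 + 37 = -737032 + 37 = -736995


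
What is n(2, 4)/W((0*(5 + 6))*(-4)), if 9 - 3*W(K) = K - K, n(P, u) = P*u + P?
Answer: 10/3 ≈ 3.3333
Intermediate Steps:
n(P, u) = P + P*u
W(K) = 3 (W(K) = 3 - (K - K)/3 = 3 - ⅓*0 = 3 + 0 = 3)
n(2, 4)/W((0*(5 + 6))*(-4)) = (2*(1 + 4))/3 = (2*5)*(⅓) = 10*(⅓) = 10/3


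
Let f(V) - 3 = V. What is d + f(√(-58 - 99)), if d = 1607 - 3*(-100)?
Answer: 1910 + I*√157 ≈ 1910.0 + 12.53*I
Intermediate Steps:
d = 1907 (d = 1607 - 1*(-300) = 1607 + 300 = 1907)
f(V) = 3 + V
d + f(√(-58 - 99)) = 1907 + (3 + √(-58 - 99)) = 1907 + (3 + √(-157)) = 1907 + (3 + I*√157) = 1910 + I*√157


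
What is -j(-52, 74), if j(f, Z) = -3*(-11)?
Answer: -33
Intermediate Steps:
j(f, Z) = 33
-j(-52, 74) = -1*33 = -33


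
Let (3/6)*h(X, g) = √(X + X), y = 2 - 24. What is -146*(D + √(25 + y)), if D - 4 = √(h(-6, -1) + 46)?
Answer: -584 - 146*√3 - 146*√(46 + 4*I*√3) ≈ -1829.9 - 74.361*I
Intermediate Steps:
y = -22
h(X, g) = 2*√2*√X (h(X, g) = 2*√(X + X) = 2*√(2*X) = 2*(√2*√X) = 2*√2*√X)
D = 4 + √(46 + 4*I*√3) (D = 4 + √(2*√2*√(-6) + 46) = 4 + √(2*√2*(I*√6) + 46) = 4 + √(4*I*√3 + 46) = 4 + √(46 + 4*I*√3) ≈ 10.801 + 0.50932*I)
-146*(D + √(25 + y)) = -146*((4 + √(46 + 4*I*√3)) + √(25 - 22)) = -146*((4 + √(46 + 4*I*√3)) + √3) = -146*(4 + √3 + √(46 + 4*I*√3)) = -584 - 146*√3 - 146*√(46 + 4*I*√3)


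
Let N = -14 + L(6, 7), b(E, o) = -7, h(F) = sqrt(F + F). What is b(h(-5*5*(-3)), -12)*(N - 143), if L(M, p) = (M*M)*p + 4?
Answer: -693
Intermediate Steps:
h(F) = sqrt(2)*sqrt(F) (h(F) = sqrt(2*F) = sqrt(2)*sqrt(F))
L(M, p) = 4 + p*M**2 (L(M, p) = M**2*p + 4 = p*M**2 + 4 = 4 + p*M**2)
N = 242 (N = -14 + (4 + 7*6**2) = -14 + (4 + 7*36) = -14 + (4 + 252) = -14 + 256 = 242)
b(h(-5*5*(-3)), -12)*(N - 143) = -7*(242 - 143) = -7*99 = -693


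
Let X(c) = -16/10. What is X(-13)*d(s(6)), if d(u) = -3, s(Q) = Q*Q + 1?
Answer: 24/5 ≈ 4.8000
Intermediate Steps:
X(c) = -8/5 (X(c) = -16*1/10 = -8/5)
s(Q) = 1 + Q**2 (s(Q) = Q**2 + 1 = 1 + Q**2)
X(-13)*d(s(6)) = -8/5*(-3) = 24/5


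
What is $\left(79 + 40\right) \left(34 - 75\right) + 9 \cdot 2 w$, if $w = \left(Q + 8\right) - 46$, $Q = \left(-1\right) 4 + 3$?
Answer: $-5581$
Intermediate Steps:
$Q = -1$ ($Q = -4 + 3 = -1$)
$w = -39$ ($w = \left(-1 + 8\right) - 46 = 7 - 46 = -39$)
$\left(79 + 40\right) \left(34 - 75\right) + 9 \cdot 2 w = \left(79 + 40\right) \left(34 - 75\right) + 9 \cdot 2 \left(-39\right) = 119 \left(-41\right) + 18 \left(-39\right) = -4879 - 702 = -5581$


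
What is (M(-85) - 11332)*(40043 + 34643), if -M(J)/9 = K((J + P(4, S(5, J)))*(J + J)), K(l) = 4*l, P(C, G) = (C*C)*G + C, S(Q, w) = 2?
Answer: -23243179432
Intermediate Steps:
P(C, G) = C + G*C² (P(C, G) = C²*G + C = G*C² + C = C + G*C²)
M(J) = -72*J*(36 + J) (M(J) = -36*(J + 4*(1 + 4*2))*(J + J) = -36*(J + 4*(1 + 8))*(2*J) = -36*(J + 4*9)*(2*J) = -36*(J + 36)*(2*J) = -36*(36 + J)*(2*J) = -36*2*J*(36 + J) = -72*J*(36 + J))
(M(-85) - 11332)*(40043 + 34643) = (-72*(-85)*(36 - 85) - 11332)*(40043 + 34643) = (-72*(-85)*(-49) - 11332)*74686 = (-299880 - 11332)*74686 = -311212*74686 = -23243179432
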